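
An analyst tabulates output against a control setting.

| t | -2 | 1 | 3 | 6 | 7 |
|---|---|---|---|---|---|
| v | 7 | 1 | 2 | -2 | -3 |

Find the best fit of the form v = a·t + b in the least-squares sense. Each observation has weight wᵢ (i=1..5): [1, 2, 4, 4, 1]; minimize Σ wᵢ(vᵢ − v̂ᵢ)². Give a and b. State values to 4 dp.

Sums needed: Σwᵢ·t·t = 235, Σwᵢ·t = 43, Σwᵢ·1 = 12.
For MᵀWv: Σwᵢ·t·v = -57, Σwᵢ·v = 6.
So MᵀWM·[a, b]ᵀ = MᵀWv: [[235, 43]; [43, 12]]·[a, b]ᵀ = [-57, 6]ᵀ.
det = 235·12 − 43² = 971.
a = ((-57)·12 − 43·6)/971 = -942/971; b = (235·6 − 43·(-57))/971 = 3861/971.

a = -0.9701, b = 3.9763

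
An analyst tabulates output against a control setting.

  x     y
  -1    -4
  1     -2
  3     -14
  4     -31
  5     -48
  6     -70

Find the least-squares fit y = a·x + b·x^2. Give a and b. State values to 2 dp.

The normal system MᵀM·[a, b]ᵀ = Mᵀy is [[88, 432]; [432, 2260]]·[a, b]ᵀ = [-824, -4348]ᵀ.
Eliminating b: 2260·(row 1) − 432·(row 2) gives 12256·a = 2260·(-824) − 432·(-4348) = 16096, so a = 503/383.
Then b = ((-4348) − 432·(503/383))/2260 = -833/383.

a = 1.31, b = -2.17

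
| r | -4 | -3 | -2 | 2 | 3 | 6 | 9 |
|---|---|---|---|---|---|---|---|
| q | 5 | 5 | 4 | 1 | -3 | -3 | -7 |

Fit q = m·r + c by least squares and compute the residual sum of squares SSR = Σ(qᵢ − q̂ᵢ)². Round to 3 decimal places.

SSR = 6.453

Forming XᵀX = [[159, 11]; [11, 7]] and Xᵀq = [-131, 2]ᵀ gives XᵀX·[m, c]ᵀ = Xᵀq.
Determinant 159·7 − 11² = 992.
m = ((-131)·7 − 11·2)/992 = -939/992; c = (159·2 − 11·(-131))/992 = 1759/992.
Residuals: -555/992, 12/31, 331/992, 1111/992, -959/496, 29/32, -63/248; SSR = 6401/992.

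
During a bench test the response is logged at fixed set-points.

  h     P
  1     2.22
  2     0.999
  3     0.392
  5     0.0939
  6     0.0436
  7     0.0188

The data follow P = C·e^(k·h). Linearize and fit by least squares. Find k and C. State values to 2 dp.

With ln Pᵢ as the transformed response and hᵢ as the regressor:
XᵀX = [[124.0000, 24.0000]; [24.0000, 6]], rhs = [-60.4551, -9.6121]ᵀ  (here Σh = 24.0000, Σ(h)² = 124.0000, Σln P = -9.6121, Σh·ln P = -60.4551).
Solving (det = 168.0000): k = -0.78595, ln C = 1.54179, so C = exp(1.54179) = 4.67294.

k = -0.79, C = 4.67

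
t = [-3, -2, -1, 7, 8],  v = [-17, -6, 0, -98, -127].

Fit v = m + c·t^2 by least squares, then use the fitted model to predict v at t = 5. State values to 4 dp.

v̂ = -48.7918

From the data, Σ1 = 5, Σt^2 = 127, Σt^2·t^2 = 6595.
For Mᵀv: Σv = -248, Σt^2·v = -13107.
MᵀM·[m, c]ᵀ = Mᵀv becomes [[5, 127]; [127, 6595]]·[m, c]ᵀ = [-248, -13107]ᵀ.
Δ = 5·6595 − 127² = 16846.
m = ((-248)·6595 − 127·(-13107))/16846 = 29029/16846; c = (5·(-13107) − 127·(-248))/16846 = -34039/16846.
At t = 5: v̂ = (29029/16846)·(1) + (-34039/16846)·(25) = -410973/8423.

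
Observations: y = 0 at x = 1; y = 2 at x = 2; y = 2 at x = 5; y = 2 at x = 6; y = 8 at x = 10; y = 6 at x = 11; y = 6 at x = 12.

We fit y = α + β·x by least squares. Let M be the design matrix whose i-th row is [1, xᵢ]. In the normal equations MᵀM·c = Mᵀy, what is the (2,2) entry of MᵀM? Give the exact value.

431

Row 2 ↔ basis x, column 2 ↔ basis x, so (MᵀM)_{2,2} = Σᵢ (x)·(x) = (1)·(1) + (2)·(2) + (5)·(5) + (6)·(6) + (10)·(10) + (11)·(11) + (12)·(12) = 431.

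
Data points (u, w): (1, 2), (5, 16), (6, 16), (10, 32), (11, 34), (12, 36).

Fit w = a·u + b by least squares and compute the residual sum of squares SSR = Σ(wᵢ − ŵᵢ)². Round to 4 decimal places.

Compute the Gram sums: Σu·u = 427, Σu = 45, Σ1 = 6.
For Mᵀw: Σu·w = 1304, Σw = 136.
det = 427·6 − 45² = 537.
a = (1304·6 − 45·136)/537 = 568/179; b = (427·136 − 45·1304)/537 = -608/537.
Residuals: -22/537, 680/537, -1024/537, 752/537, 122/537, -508/537; SSR = 4376/537.

SSR = 8.1490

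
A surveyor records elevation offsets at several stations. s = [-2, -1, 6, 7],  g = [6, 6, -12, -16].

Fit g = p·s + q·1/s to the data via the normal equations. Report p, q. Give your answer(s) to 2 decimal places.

p = -2.07, q = -3.84

From the data, Σs·s = 90, Σs·1/s = 4, Σ1/s·1/s = 1145/882.
And Σs·g = -202, Σ1/s·g = -93/7.
So AᵀA·[p, q]ᵀ = Aᵀg: [[90, 4]; [4, 1145/882]]·[p, q]ᵀ = [-202, -93/7]ᵀ.
det = 90·(1145/882) − 4² = 4941/49.
p = ((-202)·(1145/882) − 4·(-93/7))/(4941/49) = -92209/44469; q = (90·(-93/7) − 4·(-202))/(4941/49) = -18998/4941.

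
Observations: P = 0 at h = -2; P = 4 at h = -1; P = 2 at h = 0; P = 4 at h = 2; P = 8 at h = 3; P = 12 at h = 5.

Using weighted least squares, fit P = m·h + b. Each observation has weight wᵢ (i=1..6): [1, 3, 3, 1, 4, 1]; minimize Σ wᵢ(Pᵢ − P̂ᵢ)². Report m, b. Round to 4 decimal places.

Forming MᵀWM = [[72, 14]; [14, 13]] and MᵀWP = [152, 66]ᵀ gives MᵀWM·[m, b]ᵀ = MᵀWP.
Determinant 72·13 − 14² = 740.
m = (152·13 − 14·66)/740 = 263/185; b = (72·66 − 14·152)/740 = 656/185.

m = 1.4216, b = 3.5459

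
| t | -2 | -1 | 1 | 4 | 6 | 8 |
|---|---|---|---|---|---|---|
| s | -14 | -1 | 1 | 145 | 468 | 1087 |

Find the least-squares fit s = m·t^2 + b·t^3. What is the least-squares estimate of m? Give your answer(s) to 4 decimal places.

The normal equations are: 5666·m + 41536·b = 88680;  41536·m + 312962·b = 667026.
(Σt^2·t^2 = 5666, Σt^2·t^3 = 41536, Σt^3·t^3 = 312962, Σt^2·s = 88680, Σt^3·s = 667026.)
Δ = 5666·312962 − 41536² = 48003396.
m = (88680·312962 − 41536·667026)/48003396 = 3989852/4000283; b = (5666·667026 − 41536·88680)/48003396 = 7996403/4000283.

m = 0.9974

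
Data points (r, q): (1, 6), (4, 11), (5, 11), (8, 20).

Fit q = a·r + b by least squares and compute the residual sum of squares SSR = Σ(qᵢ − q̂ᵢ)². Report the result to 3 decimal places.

SSR = 5.960

Compute the Gram sums: Σr·r = 106, Σr = 18, Σ1 = 4.
Right-hand side: Σr·q = 265, Σq = 48.
Normal equations: [[106, 18]; [18, 4]]·[a, b]ᵀ = [265, 48]ᵀ.
Eliminating b: 4·(row 1) − 18·(row 2) gives 100·a = 4·265 − 18·48 = 196, so a = 49/25.
Then b = (48 − 18·(49/25))/4 = 159/50.
Residuals: 43/50, -1/50, -99/50, 57/50; SSR = 149/25.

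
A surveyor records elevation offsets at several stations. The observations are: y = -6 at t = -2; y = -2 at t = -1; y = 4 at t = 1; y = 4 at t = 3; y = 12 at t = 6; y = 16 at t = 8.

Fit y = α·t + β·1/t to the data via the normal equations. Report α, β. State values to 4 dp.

α = 1.9418, β = 1.1156

The normal equations are: 115·α + 6·β = 230;  6·α + (1385/576)·β = 43/3.
(Σt·t = 115, Σt·1/t = 6, Σ1/t·1/t = 1385/576, Σt·y = 230, Σ1/t·y = 43/3.)
Determinant 115·(1385/576) − 6² = 138539/576.
α = (230·(1385/576) − 6·(43/3))/(138539/576) = 269014/138539; β = (115·(43/3) − 6·230)/(138539/576) = 154560/138539.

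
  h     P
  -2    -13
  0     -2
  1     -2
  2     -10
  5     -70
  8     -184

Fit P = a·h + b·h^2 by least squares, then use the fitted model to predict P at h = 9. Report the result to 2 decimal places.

P̂ = -233.55

Sums needed: Σh·h = 98, Σh·h^2 = 638, Σh^2·h^2 = 4754.
Moment sums: Σh·P = -1818, Σh^2·P = -13620.
XᵀX·[a, b]ᵀ = XᵀP becomes [[98, 638]; [638, 4754]]·[a, b]ᵀ = [-1818, -13620]ᵀ.
Eliminating b: 4754·(row 1) − 638·(row 2) gives 58848·a = 4754·(-1818) − 638·(-13620) = 46788, so a = 3899/4904.
Then b = ((-13620) − 638·(3899/4904))/4754 = -14573/4904.
At h = 9: P̂ = (3899/4904)·(9) + (-14573/4904)·(81) = -572661/2452.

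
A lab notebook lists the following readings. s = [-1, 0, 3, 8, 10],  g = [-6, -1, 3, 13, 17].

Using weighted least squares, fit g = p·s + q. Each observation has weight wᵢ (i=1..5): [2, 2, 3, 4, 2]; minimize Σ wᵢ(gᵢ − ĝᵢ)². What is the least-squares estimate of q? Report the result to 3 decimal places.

Forming XᵀWX = [[485, 59]; [59, 13]] and XᵀWg = [795, 81]ᵀ gives XᵀWX·[p, q]ᵀ = XᵀWg.
Δ = 485·13 − 59² = 2824.
p = (795·13 − 59·81)/2824 = 1389/706; q = (485·81 − 59·795)/2824 = -1905/706.

q = -2.698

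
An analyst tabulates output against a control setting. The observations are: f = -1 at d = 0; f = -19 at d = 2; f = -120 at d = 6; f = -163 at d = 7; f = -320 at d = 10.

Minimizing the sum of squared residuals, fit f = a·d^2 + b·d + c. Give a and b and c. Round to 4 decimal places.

a = -2.9626, b = -2.2077, c = -1.5771

Setting ∂/∂a … = 0 gives: 13713·a + 1567·b + 189·c = -44383;  1567·a + 189·b + 25·c = -5099;  189·a + 25·b + 5·c = -623.
Inverting the 3×3 Gram matrix, [a, b, c]ᵀ = [-124128/41899, -92500/41899, -6007/3809]ᵀ.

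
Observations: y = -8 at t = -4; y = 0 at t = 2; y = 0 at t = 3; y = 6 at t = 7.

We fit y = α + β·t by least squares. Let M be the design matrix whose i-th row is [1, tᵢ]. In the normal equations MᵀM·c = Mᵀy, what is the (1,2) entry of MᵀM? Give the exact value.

Row 1 ↔ basis 1, column 2 ↔ basis t, so (MᵀM)_{1,2} = Σᵢ t = (1)·(-4) + (1)·(2) + (1)·(3) + (1)·(7) = 8.

8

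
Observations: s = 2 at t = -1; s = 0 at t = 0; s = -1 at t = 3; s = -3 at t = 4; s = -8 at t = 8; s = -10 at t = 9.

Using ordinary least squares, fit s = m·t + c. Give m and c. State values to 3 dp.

Normal-equation sums: Σt·t = 171, Σt = 23, Σ1 = 6.
And Σt·s = -171, Σs = -20.
So XᵀX·[m, c]ᵀ = Xᵀs: [[171, 23]; [23, 6]]·[m, c]ᵀ = [-171, -20]ᵀ.
Determinant 171·6 − 23² = 497.
m = ((-171)·6 − 23·(-20))/497 = -566/497; c = (171·(-20) − 23·(-171))/497 = 513/497.

m = -1.139, c = 1.032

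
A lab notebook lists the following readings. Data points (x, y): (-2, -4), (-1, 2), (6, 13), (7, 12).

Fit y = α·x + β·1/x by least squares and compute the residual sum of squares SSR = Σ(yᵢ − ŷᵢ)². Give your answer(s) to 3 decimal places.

SSR = 7.924

Normal-equation sums: Σx·x = 90, Σx·1/x = 4, Σ1/x·1/x = 1145/882.
And Σx·y = 168, Σ1/x·y = 163/42.
Normal equations: [[90, 4]; [4, 1145/882]]·[α, β]ᵀ = [168, 163/42]ᵀ.
det = 90·(1145/882) − 4² = 4941/49.
α = (168·(1145/882) − 4·(163/42))/(4941/49) = 9926/4941; β = (90·(163/42) − 4·168)/(4941/49) = -1757/549.
Residuals: -15637/9882, 3995/4941, 1625/1098, -7931/4941; SSR = 8701/1098.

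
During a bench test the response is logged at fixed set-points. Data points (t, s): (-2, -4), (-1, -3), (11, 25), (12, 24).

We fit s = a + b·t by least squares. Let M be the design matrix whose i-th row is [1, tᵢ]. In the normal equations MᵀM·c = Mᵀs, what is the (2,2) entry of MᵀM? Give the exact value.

270

Row 2 ↔ basis t, column 2 ↔ basis t, so (MᵀM)_{2,2} = Σᵢ (t)·(t) = (-2)·(-2) + (-1)·(-1) + (11)·(11) + (12)·(12) = 270.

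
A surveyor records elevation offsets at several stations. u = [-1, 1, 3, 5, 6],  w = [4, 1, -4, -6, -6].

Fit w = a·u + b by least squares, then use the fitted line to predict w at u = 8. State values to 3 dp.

Entries of MᵀM: Σu·u = 72, Σu = 14, Σ1 = 5.
And Σu·w = -81, Σw = -11.
Normal equations: [[72, 14]; [14, 5]]·[a, b]ᵀ = [-81, -11]ᵀ.
Eliminating b: 5·(row 1) − 14·(row 2) gives 164·a = 5·(-81) − 14·(-11) = -251, so a = -251/164.
Then b = ((-11) − 14·(-251/164))/5 = 171/82.
At u = 8: ŵ = (-251/164)·(8) + (171/82)·(1) = -833/82.

ŵ = -10.159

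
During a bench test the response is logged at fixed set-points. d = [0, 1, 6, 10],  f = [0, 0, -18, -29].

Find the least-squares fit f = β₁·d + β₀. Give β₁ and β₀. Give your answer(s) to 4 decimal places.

Sums needed: Σd·d = 137, Σd = 17, Σ1 = 4.
Right-hand side: Σd·f = -398, Σf = -47.
So XᵀX·[β₁, β₀]ᵀ = Xᵀf: [[137, 17]; [17, 4]]·[β₁, β₀]ᵀ = [-398, -47]ᵀ.
det = 137·4 − 17² = 259.
β₁ = ((-398)·4 − 17·(-47))/259 = -793/259; β₀ = (137·(-47) − 17·(-398))/259 = 327/259.

β₁ = -3.0618, β₀ = 1.2625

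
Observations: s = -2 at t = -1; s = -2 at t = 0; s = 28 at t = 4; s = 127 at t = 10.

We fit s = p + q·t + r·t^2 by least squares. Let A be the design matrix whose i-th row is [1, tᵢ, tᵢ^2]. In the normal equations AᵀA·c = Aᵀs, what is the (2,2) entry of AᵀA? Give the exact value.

117

Row 2 ↔ basis t, column 2 ↔ basis t, so (AᵀA)_{2,2} = Σᵢ (t)·(t) = (-1)·(-1) + (0)·(0) + (4)·(4) + (10)·(10) = 117.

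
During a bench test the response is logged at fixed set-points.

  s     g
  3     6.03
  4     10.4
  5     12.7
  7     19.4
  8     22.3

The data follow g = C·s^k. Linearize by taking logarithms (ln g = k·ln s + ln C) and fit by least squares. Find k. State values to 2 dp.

k = 1.29

Linearized form: ln g = k·ln s + ln C. From the 5 transformed points,
Σln s = 8.1197, Σ(ln s)² = 13.8297, Σln g = 12.7500, Σln s·ln g = 21.5369.
Equations: 13.8297·k + 8.1197·ln C = 21.5369;  8.1197·k + 5·ln C = 12.7500.
Δ = 13.8297·5 − (8.1197)² = 3.2190; k = (21.5369·5 − 8.1197·12.7500)/3.2190 = 1.29174, ln C = (13.8297·12.7500 − 8.1197·21.5369)/3.2190 = 0.45230.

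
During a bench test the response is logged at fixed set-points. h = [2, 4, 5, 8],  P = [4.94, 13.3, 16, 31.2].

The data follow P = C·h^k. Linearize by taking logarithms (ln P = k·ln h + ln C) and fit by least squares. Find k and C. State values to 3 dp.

k = 1.318, C = 2.010

Taking logs, ln P = k·ln h + ln C, so regress ln P on ln h.
Σln h = 5.7683, Σ(ln h)² = 9.3166, Σln P = 10.3981, Σln h·ln P = 16.3111.
Equations: 9.3166·k + 5.7683·ln C = 16.3111;  5.7683·k + 4·ln C = 10.3981.
Δ = 9.3166·4 − (5.7683)² = 3.9930; k = (16.3111·4 − 5.7683·10.3981)/3.9930 = 1.31843, ln C = (9.3166·10.3981 − 5.7683·16.3111)/3.9930 = 0.69825, so C = exp(0.69825) = 2.01024.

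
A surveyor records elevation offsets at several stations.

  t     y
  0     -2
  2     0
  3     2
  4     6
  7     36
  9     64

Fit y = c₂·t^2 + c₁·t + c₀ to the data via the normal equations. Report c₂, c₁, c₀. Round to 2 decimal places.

c₂ = 1.02, c₁ = -1.83, c₀ = -1.63

Sums needed: Σt^2·t^2 = 9315, Σt^2·t = 1171, Σt^2 = 159, Σt·t = 159, Σt = 25, Σ1 = 6.
Right-hand side: Σt^2·y = 7062, Σt·y = 858, Σy = 106.
Row-reducing yields c₂ = 32251/31740, c₁ = -19363/10580, c₀ = -25937/15870.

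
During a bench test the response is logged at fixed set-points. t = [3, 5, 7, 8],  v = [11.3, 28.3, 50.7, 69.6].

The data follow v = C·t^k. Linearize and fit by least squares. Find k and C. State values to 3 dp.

k = 1.825, C = 1.509

Taking logs, ln v = k·ln t + ln C, so regress ln v on ln t.
XᵀX = [[11.9079, 6.7334]; [6.7334, 4]], rhs = [24.5061, 13.9364]ᵀ  (here Σln t = 6.7334, Σ(ln t)² = 11.9079, Σln v = 13.9364, Σln t·ln v = 24.5061).
Δ = 11.9079·4 − (6.7334)² = 2.2928; k = (24.5061·4 − 6.7334·13.9364)/2.2928 = 1.82544, ln C = (11.9079·13.9364 − 6.7334·24.5061)/2.2928 = 0.41123, so C = exp(0.41123) = 1.50867.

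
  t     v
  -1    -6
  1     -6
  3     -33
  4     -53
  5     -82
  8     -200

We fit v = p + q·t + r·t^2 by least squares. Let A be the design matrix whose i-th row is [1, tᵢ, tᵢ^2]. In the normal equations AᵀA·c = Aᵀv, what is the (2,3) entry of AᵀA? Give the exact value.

728

Row 2 ↔ basis t, column 3 ↔ basis t^2, so (AᵀA)_{2,3} = Σᵢ (t)·(t^2) = (-1)·(1) + (1)·(1) + (3)·(9) + (4)·(16) + (5)·(25) + (8)·(64) = 728.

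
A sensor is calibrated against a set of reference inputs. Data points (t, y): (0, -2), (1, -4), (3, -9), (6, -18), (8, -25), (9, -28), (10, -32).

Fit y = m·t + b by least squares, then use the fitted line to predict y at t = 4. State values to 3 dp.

ŷ = -12.987

Entries of MᵀM: Σt·t = 291, Σt = 37, Σ1 = 7.
And Σt·y = -911, Σy = -118.
MᵀM·[m, b]ᵀ = Mᵀy becomes [[291, 37]; [37, 7]]·[m, b]ᵀ = [-911, -118]ᵀ.
Δ = 291·7 − 37² = 668.
m = ((-911)·7 − 37·(-118))/668 = -2011/668; b = (291·(-118) − 37·(-911))/668 = -631/668.
At t = 4: ŷ = (-2011/668)·(4) + (-631/668)·(1) = -8675/668.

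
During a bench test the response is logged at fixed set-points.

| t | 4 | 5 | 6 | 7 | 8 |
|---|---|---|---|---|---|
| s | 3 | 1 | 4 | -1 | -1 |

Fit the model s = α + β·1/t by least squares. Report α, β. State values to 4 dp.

α = -3.9695, β = 29.2218

Entries of AᵀA: Σ1 = 5, Σ1/t = 743/840, Σ1/t·1/t = 117349/705600.
Moment sums: Σs = 6, Σ1/t·s = 1133/840.
So AᵀA·[α, β]ᵀ = Aᵀs: [[5, 743/840]; [743/840, 117349/705600]]·[α, β]ᵀ = [6, 1133/840]ᵀ.
Δ = 5·(117349/705600) − (743/840)² = 4337/88200.
α = (6·(117349/705600) − (743/840)·(1133/840))/(4337/88200) = -137725/34696; β = (5·(1133/840) − (743/840)·6)/(4337/88200) = 126735/4337.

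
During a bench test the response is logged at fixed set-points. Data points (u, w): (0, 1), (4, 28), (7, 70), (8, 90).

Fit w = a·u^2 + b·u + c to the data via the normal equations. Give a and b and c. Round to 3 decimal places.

The normal system MᵀM·[a, b, c]ᵀ = Mᵀw is [[6753, 919, 129]; [919, 129, 19]; [129, 19, 4]]·[a, b, c]ᵀ = [9638, 1322, 189]ᵀ.
Solving the 3×3 system (Gaussian elimination) gives a = 1471/1336, b = 15007/6680, c = 1787/1670.

a = 1.101, b = 2.247, c = 1.070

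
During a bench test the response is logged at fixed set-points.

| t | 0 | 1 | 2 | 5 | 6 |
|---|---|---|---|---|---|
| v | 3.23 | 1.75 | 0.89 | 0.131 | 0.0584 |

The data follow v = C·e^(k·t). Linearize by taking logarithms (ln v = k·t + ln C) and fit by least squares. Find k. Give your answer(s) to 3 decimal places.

Let Y = ln v. Fitting Y = k·t + ln C by least squares:
XᵀX = [[66.0000, 14.0000]; [14.0000, 5]], rhs = [-26.8789, -3.2574]ᵀ  (here Σt = 14.0000, Σ(t)² = 66.0000, Σln v = -3.2574, Σt·ln v = -26.8789).
Solving (det = 134.0000): k = -0.66261, ln C = 1.20383.

k = -0.663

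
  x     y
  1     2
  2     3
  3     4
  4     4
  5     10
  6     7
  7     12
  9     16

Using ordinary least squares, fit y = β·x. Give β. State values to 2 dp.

β = 1.61

From the data, Σx·x = 221.
For Mᵀy: Σx·y = 356.
Hence β = 356 / 221 ≈ 1.61086.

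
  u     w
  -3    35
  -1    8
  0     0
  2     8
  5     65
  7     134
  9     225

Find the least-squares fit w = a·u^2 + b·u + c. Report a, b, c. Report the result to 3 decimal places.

a = 3.031, b = -2.343, c = 1.050

The normal equations are: 9685·a + 1177·b + 169·c = 26771;  1177·a + 169·b + 19·c = 3191;  169·a + 19·b + 7·c = 475.
(Σu^2·u^2 = 9685, Σu^2·u = 1177, Σu^2 = 169, Σu·u = 169, Σu = 19, Σ1 = 7, Σu^2·w = 26771, Σu·w = 3191, Σw = 475.)
Solving the 3×3 system (Gaussian elimination) gives a = 35921/11853, b = -27766/11853, c = 12440/11853.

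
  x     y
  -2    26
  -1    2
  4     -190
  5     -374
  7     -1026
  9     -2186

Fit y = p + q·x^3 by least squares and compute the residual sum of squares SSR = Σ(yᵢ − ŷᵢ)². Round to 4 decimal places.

The normal system AᵀA·[p, q]ᵀ = Aᵀy is [[6, 1252]; [1252, 668876]]·[p, q]ᵀ = [-3748, -2004632]ᵀ.
det = 6·668876 − 1252² = 2445752.
p = ((-3748)·668876 − 1252·(-2004632))/2445752 = 356502/305719; q = (6·(-2004632) − 1252·(-3748))/2445752 = -916912/305719.
Residuals: 256896/305719, -661976/305719, 239256/305719, -81408/305719, 476620/305719, -229388/305719; SSR = 2773344/305719.

SSR = 9.0715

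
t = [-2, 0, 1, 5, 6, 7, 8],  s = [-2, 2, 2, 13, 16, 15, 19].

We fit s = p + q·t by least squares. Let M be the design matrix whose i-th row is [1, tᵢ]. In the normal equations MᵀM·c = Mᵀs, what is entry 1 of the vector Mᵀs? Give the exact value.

Entry 1 ↔ basis 1, so (Mᵀs)_{1} = Σᵢ sᵢ = (1)·(-2) + (1)·(2) + (1)·(2) + (1)·(13) + (1)·(16) + (1)·(15) + (1)·(19) = 65.

65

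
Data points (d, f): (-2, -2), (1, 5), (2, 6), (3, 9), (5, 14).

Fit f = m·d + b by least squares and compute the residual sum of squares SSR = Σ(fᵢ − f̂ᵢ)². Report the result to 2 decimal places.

From the data, Σd·d = 43, Σd = 9, Σ1 = 5.
For Mᵀf: Σd·f = 118, Σf = 32.
Eliminating b: 5·(row 1) − 9·(row 2) gives 134·m = 5·118 − 9·32 = 302, so m = 151/67.
Then b = (32 − 9·(151/67))/5 = 157/67.
Residuals: 11/67, 27/67, -57/67, -7/67, 26/67; SSR = 72/67.

SSR = 1.07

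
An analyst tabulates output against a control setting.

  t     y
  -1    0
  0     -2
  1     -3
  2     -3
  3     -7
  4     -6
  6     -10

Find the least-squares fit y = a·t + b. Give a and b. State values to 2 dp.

a = -1.36, b = -1.50

Entries of AᵀA: Σt·t = 67, Σt = 15, Σ1 = 7.
And Σt·y = -114, Σy = -31.
AᵀA·[a, b]ᵀ = Aᵀy becomes [[67, 15]; [15, 7]]·[a, b]ᵀ = [-114, -31]ᵀ.
Eliminating b: 7·(row 1) − 15·(row 2) gives 244·a = 7·(-114) − 15·(-31) = -333, so a = -333/244.
Then b = ((-31) − 15·(-333/244))/7 = -367/244.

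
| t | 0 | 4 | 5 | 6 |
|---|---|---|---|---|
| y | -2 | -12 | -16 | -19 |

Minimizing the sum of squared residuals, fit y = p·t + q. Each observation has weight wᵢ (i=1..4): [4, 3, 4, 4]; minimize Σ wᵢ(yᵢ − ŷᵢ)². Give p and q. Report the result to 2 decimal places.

With design matrix M, MᵀWM = [[292, 56]; [56, 15]] and MᵀWy = [-920, -184]ᵀ.
Δ = 292·15 − 56² = 1244.
p = ((-920)·15 − 56·(-184))/1244 = -874/311; q = (292·(-184) − 56·(-920))/1244 = -552/311.

p = -2.81, q = -1.77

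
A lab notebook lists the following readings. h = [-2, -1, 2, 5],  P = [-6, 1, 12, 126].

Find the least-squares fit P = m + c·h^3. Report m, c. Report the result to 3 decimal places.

With design matrix X, XᵀX = [[4, 124]; [124, 15754]] and XᵀP = [133, 15893]ᵀ.
Determinant 4·15754 − 124² = 47640.
m = (133·15754 − 124·15893)/47640 = 12455/4764; c = (4·15893 − 124·133)/47640 = 1177/1191.

m = 2.614, c = 0.988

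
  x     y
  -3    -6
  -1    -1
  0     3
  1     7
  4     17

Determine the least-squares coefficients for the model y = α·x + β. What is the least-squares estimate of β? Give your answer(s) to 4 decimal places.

Forming MᵀM = [[27, 1]; [1, 5]] and Mᵀy = [94, 20]ᵀ gives MᵀM·[α, β]ᵀ = Mᵀy.
Δ = 27·5 − 1² = 134.
α = (94·5 − 1·20)/134 = 225/67; β = (27·20 − 1·94)/134 = 223/67.

β = 3.3284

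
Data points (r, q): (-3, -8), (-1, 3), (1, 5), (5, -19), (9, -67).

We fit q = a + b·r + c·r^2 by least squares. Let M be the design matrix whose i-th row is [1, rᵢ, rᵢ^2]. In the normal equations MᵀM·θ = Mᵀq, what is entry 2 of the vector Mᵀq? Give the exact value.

Entry 2 ↔ basis r, so (Mᵀq)_{2} = Σᵢ (r)·qᵢ = (-3)·(-8) + (-1)·(3) + (1)·(5) + (5)·(-19) + (9)·(-67) = -672.

-672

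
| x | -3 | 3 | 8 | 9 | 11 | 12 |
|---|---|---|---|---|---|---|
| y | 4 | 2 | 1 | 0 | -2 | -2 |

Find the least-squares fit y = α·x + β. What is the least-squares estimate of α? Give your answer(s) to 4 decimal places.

α = -0.3967

The normal system AᵀA·[α, β]ᵀ = Aᵀy is [[428, 40]; [40, 6]]·[α, β]ᵀ = [-44, 3]ᵀ.
Determinant 428·6 − 40² = 968.
α = ((-44)·6 − 40·3)/968 = -48/121; β = (428·3 − 40·(-44))/968 = 761/242.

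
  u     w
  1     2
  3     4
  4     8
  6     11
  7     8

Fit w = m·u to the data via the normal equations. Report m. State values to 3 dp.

m = 1.514

From the data, Σu·u = 111.
And Σu·w = 168.
So AᵀA·[m]ᵀ = Aᵀw: [[111]]·[m]ᵀ = [168]ᵀ.
Hence m = 168 / 111 ≈ 1.51351.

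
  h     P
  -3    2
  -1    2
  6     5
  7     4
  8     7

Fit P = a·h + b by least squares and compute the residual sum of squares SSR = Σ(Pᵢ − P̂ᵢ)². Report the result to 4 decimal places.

SSR = 3.7312

Compute the Gram sums: Σh·h = 159, Σh = 17, Σ1 = 5.
For AᵀP: Σh·P = 106, ΣP = 20.
So AᵀA·[a, b]ᵀ = AᵀP: [[159, 17]; [17, 5]]·[a, b]ᵀ = [106, 20]ᵀ.
Determinant 159·5 − 17² = 506.
a = (106·5 − 17·20)/506 = 95/253; b = (159·20 − 17·106)/506 = 689/253.
Residuals: 102/253, -8/23, 6/253, -342/253, 14/11; SSR = 944/253.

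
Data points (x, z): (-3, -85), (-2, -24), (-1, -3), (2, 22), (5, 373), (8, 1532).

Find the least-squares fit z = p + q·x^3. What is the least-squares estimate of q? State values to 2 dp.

q = 3.00

Sums needed: Σ1 = 6, Σx^3 = 609, Σx^3·x^3 = 278627.
Right-hand side: Σz = 1815, Σx^3·z = 833675.
MᵀM·[p, q]ᵀ = Mᵀz becomes [[6, 609]; [609, 278627]]·[p, q]ᵀ = [1815, 833675]ᵀ.
det = 6·278627 − 609² = 1300881.
p = (1815·278627 − 609·833675)/1300881 = -666690/433627; q = (6·833675 − 609·1815)/1300881 = 1298905/433627.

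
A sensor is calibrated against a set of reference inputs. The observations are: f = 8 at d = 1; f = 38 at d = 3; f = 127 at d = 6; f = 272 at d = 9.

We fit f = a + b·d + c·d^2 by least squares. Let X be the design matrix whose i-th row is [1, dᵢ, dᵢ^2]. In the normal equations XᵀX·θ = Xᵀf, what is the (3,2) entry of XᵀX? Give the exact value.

Row 3 ↔ basis d^2, column 2 ↔ basis d, so (XᵀX)_{3,2} = Σᵢ (d^2)·(d) = (1)·(1) + (9)·(3) + (36)·(6) + (81)·(9) = 973.

973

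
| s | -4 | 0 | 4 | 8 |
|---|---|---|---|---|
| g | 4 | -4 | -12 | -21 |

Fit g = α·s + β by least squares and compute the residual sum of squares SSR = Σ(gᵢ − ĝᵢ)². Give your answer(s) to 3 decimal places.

Compute the Gram sums: Σs·s = 96, Σs = 8, Σ1 = 4.
Right-hand side: Σs·g = -232, Σg = -33.
MᵀM·[α, β]ᵀ = Mᵀg becomes [[96, 8]; [8, 4]]·[α, β]ᵀ = [-232, -33]ᵀ.
Determinant 96·4 − 8² = 320.
α = ((-232)·4 − 8·(-33))/320 = -83/40; β = (96·(-33) − 8·(-232))/320 = -41/10.
Residuals: -1/5, 1/10, 2/5, -3/10; SSR = 3/10.

SSR = 0.300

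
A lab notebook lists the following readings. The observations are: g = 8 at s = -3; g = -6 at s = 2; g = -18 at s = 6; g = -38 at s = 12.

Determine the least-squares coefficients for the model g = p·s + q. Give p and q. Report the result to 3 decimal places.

Sums needed: Σs·s = 193, Σs = 17, Σ1 = 4.
For Xᵀg: Σs·g = -600, Σg = -54.
So XᵀX·[p, q]ᵀ = Xᵀg: [[193, 17]; [17, 4]]·[p, q]ᵀ = [-600, -54]ᵀ.
Eliminating q: 4·(row 1) − 17·(row 2) gives 483·p = 4·(-600) − 17·(-54) = -1482, so p = -494/161.
Then q = ((-54) − 17·(-494/161))/4 = -74/161.

p = -3.068, q = -0.460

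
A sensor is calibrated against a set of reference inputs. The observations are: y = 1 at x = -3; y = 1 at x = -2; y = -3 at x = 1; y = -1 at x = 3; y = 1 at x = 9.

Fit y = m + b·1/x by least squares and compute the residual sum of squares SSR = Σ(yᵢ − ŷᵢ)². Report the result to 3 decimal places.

Sums needed: Σ1 = 5, Σ1/x = 11/18, Σ1/x·1/x = 481/324.
Right-hand side: Σy = -1, Σ1/x·y = -73/18.
So AᵀA·[m, b]ᵀ = Aᵀy: [[5, 11/18]; [11/18, 481/324]]·[m, b]ᵀ = [-1, -73/18]ᵀ.
Eliminating b: (481/324)·(row 1) − (11/18)·(row 2) gives (571/81)·m = (481/324)·(-1) − (11/18)·(-73/18) = 161/162, so m = 161/1142.
Then b = ((-73/18) − (11/18)·(161/1142))/(481/324) = -1593/571.
Residuals: -81/1142, -306/571, -401/1142, -241/1142, 1335/1142; SSR = 1043/571.

SSR = 1.827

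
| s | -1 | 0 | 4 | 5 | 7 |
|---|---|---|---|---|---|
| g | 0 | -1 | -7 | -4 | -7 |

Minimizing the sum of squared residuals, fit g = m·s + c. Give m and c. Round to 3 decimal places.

Forming AᵀA = [[91, 15]; [15, 5]] and Aᵀg = [-97, -19]ᵀ gives AᵀA·[m, c]ᵀ = Aᵀg.
Eliminating c: 5·(row 1) − 15·(row 2) gives 230·m = 5·(-97) − 15·(-19) = -200, so m = -20/23.
Then c = ((-19) − 15·(-20/23))/5 = -137/115.

m = -0.870, c = -1.191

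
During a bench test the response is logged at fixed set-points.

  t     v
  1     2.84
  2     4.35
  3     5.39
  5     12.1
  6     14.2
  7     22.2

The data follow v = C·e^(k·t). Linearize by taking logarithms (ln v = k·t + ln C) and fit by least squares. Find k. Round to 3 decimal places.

k = 0.334

Taking logs, ln v = k·t + ln C, so regress ln v on t.
Over the data: Σt = 24.0000, Σ(t)² = 124.0000, Σln v = 12.4451, Σt·ln v = 59.1239.
Normal system: [[124.0000, 24.0000]; [24.0000, 6]]·[k, ln C]ᵀ = [59.1239, 12.4451]ᵀ.
Slope k = (n·Σt·ln v − Σt·Σln v)/(n·Σ(t)² − (Σt)²) = (6·59.1239 − 24.0000·12.4451)/168.0000 = 0.33370; ln C = (Σln v − k·Σt)/n = 0.73937.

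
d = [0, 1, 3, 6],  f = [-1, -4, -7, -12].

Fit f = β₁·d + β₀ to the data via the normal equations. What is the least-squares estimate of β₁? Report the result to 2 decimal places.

Setting ∂/∂β₁ … = 0 gives: 46·β₁ + 10·β₀ = -97;  10·β₁ + 4·β₀ = -24.
(Σd·d = 46, Σd = 10, Σ1 = 4, Σd·f = -97, Σf = -24.)
det = 46·4 − 10² = 84.
β₁ = ((-97)·4 − 10·(-24))/84 = -37/21; β₀ = (46·(-24) − 10·(-97))/84 = -67/42.

β₁ = -1.76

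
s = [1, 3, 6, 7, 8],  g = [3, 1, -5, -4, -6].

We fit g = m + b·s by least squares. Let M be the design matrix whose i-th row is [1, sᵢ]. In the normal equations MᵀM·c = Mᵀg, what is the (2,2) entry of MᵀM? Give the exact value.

159

Row 2 ↔ basis s, column 2 ↔ basis s, so (MᵀM)_{2,2} = Σᵢ (s)·(s) = (1)·(1) + (3)·(3) + (6)·(6) + (7)·(7) + (8)·(8) = 159.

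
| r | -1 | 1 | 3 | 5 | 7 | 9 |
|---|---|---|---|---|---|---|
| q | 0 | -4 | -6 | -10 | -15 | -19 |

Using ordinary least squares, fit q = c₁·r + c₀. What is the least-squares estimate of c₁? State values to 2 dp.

c₁ = -1.89

Compute the Gram sums: Σr·r = 166, Σr = 24, Σ1 = 6.
For Aᵀq: Σr·q = -348, Σq = -54.
AᵀA·[c₁, c₀]ᵀ = Aᵀq becomes [[166, 24]; [24, 6]]·[c₁, c₀]ᵀ = [-348, -54]ᵀ.
Eliminating c₀: 6·(row 1) − 24·(row 2) gives 420·c₁ = 6·(-348) − 24·(-54) = -792, so c₁ = -66/35.
Then c₀ = ((-54) − 24·(-66/35))/6 = -51/35.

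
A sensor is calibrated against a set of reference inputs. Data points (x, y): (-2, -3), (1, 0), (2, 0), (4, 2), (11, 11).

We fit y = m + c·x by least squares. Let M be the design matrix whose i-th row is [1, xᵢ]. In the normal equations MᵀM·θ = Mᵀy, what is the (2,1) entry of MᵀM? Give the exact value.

16

Row 2 ↔ basis x, column 1 ↔ basis 1, so (MᵀM)_{2,1} = Σᵢ x = (-2)·(1) + (1)·(1) + (2)·(1) + (4)·(1) + (11)·(1) = 16.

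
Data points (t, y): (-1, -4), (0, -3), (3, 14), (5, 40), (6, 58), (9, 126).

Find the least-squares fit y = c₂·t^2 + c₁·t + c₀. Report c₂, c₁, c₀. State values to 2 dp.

Normal-equation sums: Σt^2·t^2 = 8564, Σt^2·t = 1096, Σt^2 = 152, Σt·t = 152, Σt = 22, Σ1 = 6.
And Σt^2·y = 13416, Σt·y = 1728, Σy = 231.
Inverting the 3×3 Gram matrix, [c₂, c₁, c₀]ᵀ = [8125/5757, 193/114, -6642/1919]ᵀ.

c₂ = 1.41, c₁ = 1.69, c₀ = -3.46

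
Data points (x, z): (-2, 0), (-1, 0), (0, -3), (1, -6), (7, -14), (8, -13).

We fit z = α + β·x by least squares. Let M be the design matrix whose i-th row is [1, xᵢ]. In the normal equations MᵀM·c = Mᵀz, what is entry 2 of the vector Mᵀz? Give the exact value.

-208

Entry 2 ↔ basis x, so (Mᵀz)_{2} = Σᵢ (x)·zᵢ = (-2)·(0) + (-1)·(0) + (0)·(-3) + (1)·(-6) + (7)·(-14) + (8)·(-13) = -208.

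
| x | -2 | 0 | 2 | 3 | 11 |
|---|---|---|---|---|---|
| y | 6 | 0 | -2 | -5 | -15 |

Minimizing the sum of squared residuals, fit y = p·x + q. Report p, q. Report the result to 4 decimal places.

p = -1.5304, q = 1.0850

Entries of AᵀA: Σx·x = 138, Σx = 14, Σ1 = 5.
For Aᵀy: Σx·y = -196, Σy = -16.
Determinant 138·5 − 14² = 494.
p = ((-196)·5 − 14·(-16))/494 = -378/247; q = (138·(-16) − 14·(-196))/494 = 268/247.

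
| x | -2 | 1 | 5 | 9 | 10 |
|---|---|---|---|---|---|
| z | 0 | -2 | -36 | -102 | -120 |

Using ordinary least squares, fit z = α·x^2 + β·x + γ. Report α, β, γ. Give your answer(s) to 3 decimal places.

Sums needed: Σx^2·x^2 = 17203, Σx^2·x = 1847, Σx^2 = 211, Σx·x = 211, Σx = 23, Σ1 = 5.
Right-hand side: Σx^2·z = -21164, Σx·z = -2300, Σz = -260.
Row-reducing yields α = -32704/32799, β = -71752/32799, γ = 1540/10933.

α = -0.997, β = -2.188, γ = 0.141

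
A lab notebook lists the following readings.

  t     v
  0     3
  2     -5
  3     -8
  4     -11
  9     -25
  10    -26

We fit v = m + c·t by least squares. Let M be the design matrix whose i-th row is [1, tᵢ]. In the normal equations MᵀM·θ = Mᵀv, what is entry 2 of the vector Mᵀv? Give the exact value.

-563

Entry 2 ↔ basis t, so (Mᵀv)_{2} = Σᵢ (t)·vᵢ = (0)·(3) + (2)·(-5) + (3)·(-8) + (4)·(-11) + (9)·(-25) + (10)·(-26) = -563.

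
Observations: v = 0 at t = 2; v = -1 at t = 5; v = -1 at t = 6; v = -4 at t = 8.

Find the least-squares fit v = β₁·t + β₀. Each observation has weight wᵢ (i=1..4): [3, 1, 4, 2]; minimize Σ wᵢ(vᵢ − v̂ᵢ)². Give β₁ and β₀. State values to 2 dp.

Normal-equation sums: Σwᵢ·t·t = 309, Σwᵢ·t = 51, Σwᵢ·1 = 10.
For XᵀWv: Σwᵢ·t·v = -93, Σwᵢ·v = -13.
det = 309·10 − 51² = 489.
β₁ = ((-93)·10 − 51·(-13))/489 = -89/163; β₀ = (309·(-13) − 51·(-93))/489 = 242/163.

β₁ = -0.55, β₀ = 1.48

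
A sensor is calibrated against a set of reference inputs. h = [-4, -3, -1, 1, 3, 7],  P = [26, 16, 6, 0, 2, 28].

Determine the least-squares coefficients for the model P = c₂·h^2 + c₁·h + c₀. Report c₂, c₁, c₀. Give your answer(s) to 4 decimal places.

Compute the Gram sums: Σh^2·h^2 = 2821, Σh^2·h = 279, Σh^2 = 85, Σh·h = 85, Σh = 3, Σ1 = 6.
And Σh^2·P = 1956, Σh·P = 44, ΣP = 78.
Normal equations: [[2821, 279, 85]; [279, 85, 3]; [85, 3, 6]]·[c₂, c₁, c₀]ᵀ = [1956, 44, 78]ᵀ.
Solving the 3×3 system (Gaussian elimination) gives c₂ = 52407/59305, c₁ = -144883/59305, c₀ = 100974/59305.

c₂ = 0.8837, c₁ = -2.4430, c₀ = 1.7026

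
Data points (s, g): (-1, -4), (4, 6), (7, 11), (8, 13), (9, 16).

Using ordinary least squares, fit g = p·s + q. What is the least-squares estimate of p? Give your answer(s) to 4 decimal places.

From the data, Σs·s = 211, Σs = 27, Σ1 = 5.
For Aᵀg: Σs·g = 353, Σg = 42.
So AᵀA·[p, q]ᵀ = Aᵀg: [[211, 27]; [27, 5]]·[p, q]ᵀ = [353, 42]ᵀ.
det = 211·5 − 27² = 326.
p = (353·5 − 27·42)/326 = 631/326; q = (211·42 − 27·353)/326 = -669/326.

p = 1.9356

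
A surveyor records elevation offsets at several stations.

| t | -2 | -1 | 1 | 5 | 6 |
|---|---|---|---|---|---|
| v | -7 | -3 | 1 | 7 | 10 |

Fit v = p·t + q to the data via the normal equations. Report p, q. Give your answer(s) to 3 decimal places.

p = 1.941, q = -1.894

Entries of XᵀX: Σt·t = 67, Σt = 9, Σ1 = 5.
For Xᵀv: Σt·v = 113, Σv = 8.
Normal equations: [[67, 9]; [9, 5]]·[p, q]ᵀ = [113, 8]ᵀ.
Determinant 67·5 − 9² = 254.
p = (113·5 − 9·8)/254 = 493/254; q = (67·8 − 9·113)/254 = -481/254.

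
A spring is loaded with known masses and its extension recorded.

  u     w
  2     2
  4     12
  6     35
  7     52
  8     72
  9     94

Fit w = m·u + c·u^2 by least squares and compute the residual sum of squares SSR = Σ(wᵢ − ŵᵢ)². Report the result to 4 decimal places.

With design matrix A, AᵀA = [[250, 1872]; [1872, 14626]] and Aᵀw = [2048, 16230]ᵀ.
Eliminating c: 14626·(row 1) − 1872·(row 2) gives 152116·m = 14626·2048 − 1872·16230 = -428512, so m = -107128/38029.
Then c = (16230 − 1872·(-107128/38029))/14626 = 55911/38029.
Residuals: 66670/38029, -9716/38029, -39013/38029, -12235/38029, 16808/38029, 10087/38029; SSR = 173427/38029.

SSR = 4.5604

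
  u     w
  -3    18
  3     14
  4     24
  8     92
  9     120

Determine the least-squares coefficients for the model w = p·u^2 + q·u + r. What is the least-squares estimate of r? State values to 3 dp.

The normal equations are: 11075·p + 1305·q + 179·r = 16280;  1305·p + 179·q + 21·r = 1900;  179·p + 21·q + 5·r = 268.
Row-reducing yields p = 111659/73572, q = -17605/24524, r = 83945/36786.

r = 2.282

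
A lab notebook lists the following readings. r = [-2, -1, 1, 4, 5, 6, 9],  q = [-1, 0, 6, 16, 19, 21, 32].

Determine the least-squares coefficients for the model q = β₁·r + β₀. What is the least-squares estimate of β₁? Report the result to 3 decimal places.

Compute the Gram sums: Σr·r = 164, Σr = 22, Σ1 = 7.
For Mᵀq: Σr·q = 581, Σq = 93.
Eliminating β₀: 7·(row 1) − 22·(row 2) gives 664·β₁ = 7·581 − 22·93 = 2021, so β₁ = 2021/664.
Then β₀ = (93 − 22·(2021/664))/7 = 1235/332.

β₁ = 3.044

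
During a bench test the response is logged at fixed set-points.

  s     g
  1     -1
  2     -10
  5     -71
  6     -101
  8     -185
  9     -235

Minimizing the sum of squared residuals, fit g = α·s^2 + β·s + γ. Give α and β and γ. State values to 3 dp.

Normal-equation sums: Σs^2·s^2 = 12595, Σs^2·s = 1591, Σs^2 = 211, Σs·s = 211, Σs = 31, Σ1 = 6.
Right-hand side: Σs^2·g = -36327, Σs·g = -4577, Σg = -603.
Row-reducing yields α = -22025/7332, β = 30997/36660, γ = 2354/3055.

α = -3.004, β = 0.846, γ = 0.771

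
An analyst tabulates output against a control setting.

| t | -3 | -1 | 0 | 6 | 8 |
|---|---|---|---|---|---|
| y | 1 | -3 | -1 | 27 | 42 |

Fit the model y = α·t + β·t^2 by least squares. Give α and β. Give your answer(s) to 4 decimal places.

α = 1.4255, β = 0.4874

Sums needed: Σt·t = 110, Σt·t^2 = 700, Σt^2·t^2 = 5474.
For Mᵀy: Σt·y = 498, Σt^2·y = 3666.
Normal equations: [[110, 700]; [700, 5474]]·[α, β]ᵀ = [498, 3666]ᵀ.
det = 110·5474 − 700² = 112140.
α = (498·5474 − 700·3666)/112140 = 1903/1335; β = (110·3666 − 700·498)/112140 = 911/1869.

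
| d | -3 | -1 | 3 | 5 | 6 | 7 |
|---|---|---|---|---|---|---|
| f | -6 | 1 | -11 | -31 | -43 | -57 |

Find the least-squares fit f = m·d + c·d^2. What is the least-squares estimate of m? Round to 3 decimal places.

m = -1.031

From the data, Σd·d = 129, Σd·d^2 = 683, Σd^2·d^2 = 4485.
Moment sums: Σd·f = -828, Σd^2·f = -5268.
det = 129·4485 − 683² = 112076.
m = ((-828)·4485 − 683·(-5268))/112076 = -28884/28019; c = (129·(-5268) − 683·(-828))/112076 = -28512/28019.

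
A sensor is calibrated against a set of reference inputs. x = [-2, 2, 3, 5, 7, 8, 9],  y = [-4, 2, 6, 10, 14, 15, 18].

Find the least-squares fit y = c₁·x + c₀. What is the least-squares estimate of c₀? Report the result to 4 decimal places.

The normal equations are: 236·c₁ + 32·c₀ = 460;  32·c₁ + 7·c₀ = 61.
Eliminating c₀: 7·(row 1) − 32·(row 2) gives 628·c₁ = 7·460 − 32·61 = 1268, so c₁ = 317/157.
Then c₀ = (61 − 32·(317/157))/7 = -81/157.

c₀ = -0.5159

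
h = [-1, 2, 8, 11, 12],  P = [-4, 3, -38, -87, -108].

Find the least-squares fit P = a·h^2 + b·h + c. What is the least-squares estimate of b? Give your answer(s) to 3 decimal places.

b = 3.545

The normal system AᵀA·[a, b, c]ᵀ = AᵀP is [[39490, 3578, 334]; [3578, 334, 32]; [334, 32, 5]]·[a, b, c]ᵀ = [-28503, -2547, -234]ᵀ.
Row-reducing yields a = -21039/20104, b = 71265/20104, c = 603/1436.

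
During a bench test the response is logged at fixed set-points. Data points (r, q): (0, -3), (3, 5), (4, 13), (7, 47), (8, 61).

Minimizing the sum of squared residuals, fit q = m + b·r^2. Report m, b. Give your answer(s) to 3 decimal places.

Normal-equation sums: Σ1 = 5, Σr^2 = 138, Σr^2·r^2 = 6834.
Moment sums: Σq = 123, Σr^2·q = 6460.
Normal equations: [[5, 138]; [138, 6834]]·[m, b]ᵀ = [123, 6460]ᵀ.
Determinant 5·6834 − 138² = 15126.
m = (123·6834 − 138·6460)/15126 = -8483/2521; b = (5·6460 − 138·123)/15126 = 7663/7563.

m = -3.365, b = 1.013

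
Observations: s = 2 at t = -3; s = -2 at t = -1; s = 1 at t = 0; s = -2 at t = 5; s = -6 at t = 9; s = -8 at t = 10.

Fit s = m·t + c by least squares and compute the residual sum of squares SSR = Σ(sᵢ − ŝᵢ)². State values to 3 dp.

Entries of AᵀA: Σt·t = 216, Σt = 20, Σ1 = 6.
And Σt·s = -148, Σs = -15.
Eliminating c: 6·(row 1) − 20·(row 2) gives 896·m = 6·(-148) − 20·(-15) = -588, so m = -21/32.
Then c = ((-15) − 20·(-21/32))/6 = -5/16.
Residuals: 11/32, -75/32, 21/16, 51/32, 7/32, -9/8; SSR = 179/16.

SSR = 11.188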